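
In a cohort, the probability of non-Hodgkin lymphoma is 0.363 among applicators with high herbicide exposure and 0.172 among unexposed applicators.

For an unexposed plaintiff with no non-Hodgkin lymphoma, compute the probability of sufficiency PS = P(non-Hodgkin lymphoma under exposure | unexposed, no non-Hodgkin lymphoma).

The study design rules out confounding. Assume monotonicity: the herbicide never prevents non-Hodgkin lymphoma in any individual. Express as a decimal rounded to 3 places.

PS ≈ 0.231

Let p₁ = 0.363, p₀ = 0.172.
Under exogeneity and monotonicity, PS = (p₁ − p₀) / (1 − p₀).
PS = (0.363 − 0.172) / (1 − 0.172) = 0.191 / 0.828 ≈ 0.2307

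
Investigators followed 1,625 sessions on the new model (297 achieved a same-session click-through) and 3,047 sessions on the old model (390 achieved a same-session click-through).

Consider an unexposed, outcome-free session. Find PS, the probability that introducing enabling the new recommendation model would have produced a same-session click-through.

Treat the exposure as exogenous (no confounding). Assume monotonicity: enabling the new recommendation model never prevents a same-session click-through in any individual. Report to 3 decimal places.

p₁ = P(outcome | exposed) = 297/1625 = 0.18277
p₀ = P(outcome | unexposed) = 390/3047 = 0.12799
Under exogeneity and monotonicity, PS = (p₁ − p₀) / (1 − p₀).
PS = (0.18277 − 0.12799) / (1 − 0.12799) = 0.054774 / 0.87201 ≈ 0.0628

PS ≈ 0.063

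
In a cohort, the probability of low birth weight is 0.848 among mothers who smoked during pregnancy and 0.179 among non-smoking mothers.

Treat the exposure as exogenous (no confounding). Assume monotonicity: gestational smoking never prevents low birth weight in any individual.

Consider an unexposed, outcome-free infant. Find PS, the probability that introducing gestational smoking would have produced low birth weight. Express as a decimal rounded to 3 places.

PS ≈ 0.815

Let p₁ = 0.848, p₀ = 0.179.
Under exogeneity and monotonicity, PS = (p₁ − p₀) / (1 − p₀).
PS = (0.848 − 0.179) / (1 − 0.179) = 0.669 / 0.821 ≈ 0.8149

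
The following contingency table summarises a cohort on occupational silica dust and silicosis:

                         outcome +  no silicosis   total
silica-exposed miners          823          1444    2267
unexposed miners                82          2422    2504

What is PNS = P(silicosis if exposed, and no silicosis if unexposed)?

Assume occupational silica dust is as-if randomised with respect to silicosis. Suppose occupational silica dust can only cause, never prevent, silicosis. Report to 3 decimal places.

p₁ = P(outcome | exposed) = 823/2267 = 0.36303
p₀ = P(outcome | unexposed) = 82/2504 = 0.032748
Under exogeneity and monotonicity, PNS = p₁ − p₀.
PNS = 0.36303 − 0.032748 = 0.33029

PNS ≈ 0.330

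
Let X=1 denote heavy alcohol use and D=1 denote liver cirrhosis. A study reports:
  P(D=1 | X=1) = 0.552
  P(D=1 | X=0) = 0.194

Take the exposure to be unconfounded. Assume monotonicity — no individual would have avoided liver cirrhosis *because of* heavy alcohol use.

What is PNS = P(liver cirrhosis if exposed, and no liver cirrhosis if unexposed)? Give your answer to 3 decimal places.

PNS ≈ 0.358

Let p₁ = 0.552, p₀ = 0.194.
Under exogeneity and monotonicity, PNS = p₁ − p₀.
PNS = 0.552 − 0.194 = 0.358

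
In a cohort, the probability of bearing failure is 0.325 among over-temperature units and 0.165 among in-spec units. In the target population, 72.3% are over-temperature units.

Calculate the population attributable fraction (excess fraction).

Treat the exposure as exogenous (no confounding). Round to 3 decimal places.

Let p₁ = 0.325, p₀ = 0.165.
Overall risk P(Y=1) = π·p₁ + (1−π)·p₀ = 0.723×0.325 + 0.277×0.165 = 0.28068.
Under exogeneity, PAF = [P(Y=1) − p₀] / P(Y=1).
PAF = (0.28068 − 0.165) / 0.28068 ≈ 0.4121

PAF ≈ 0.412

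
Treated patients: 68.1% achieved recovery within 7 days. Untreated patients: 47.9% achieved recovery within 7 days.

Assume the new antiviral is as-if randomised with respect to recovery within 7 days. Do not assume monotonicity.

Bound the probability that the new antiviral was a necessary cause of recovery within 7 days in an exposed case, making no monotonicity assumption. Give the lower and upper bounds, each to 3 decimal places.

p₁ = 0.681, p₀ = 0.479.
Under exogeneity alone the bounds on PN are max{0,(p₁−p₀)/p₁} ≤ PN ≤ min{1,(1−p₀)/p₁}.
  lower = (p₁ − p₀)/p₁ = 0.202 / 0.681 ≈ 0.2966
  upper = min{1, (1 − p₀)/p₁} = 0.521 / 0.681 ≈ 0.7651

0.297 ≤ PN ≤ 0.765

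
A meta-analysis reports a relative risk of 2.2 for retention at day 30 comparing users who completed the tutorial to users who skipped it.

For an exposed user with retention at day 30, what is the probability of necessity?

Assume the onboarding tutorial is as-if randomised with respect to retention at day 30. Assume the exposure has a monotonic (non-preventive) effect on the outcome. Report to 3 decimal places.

PN ≈ 0.545

Under exogeneity and monotonicity, PN = (RR − 1) / RR = 1 − 1/RR.
PN = (2.2 − 1) / 2.2 = 1.2 / 2.2 ≈ 0.5455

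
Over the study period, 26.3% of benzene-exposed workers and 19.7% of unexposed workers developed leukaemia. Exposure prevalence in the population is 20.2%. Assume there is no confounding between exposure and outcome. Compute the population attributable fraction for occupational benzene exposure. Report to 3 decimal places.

p₁ = 0.263, p₀ = 0.197.
Overall risk P(Y=1) = π·p₁ + (1−π)·p₀ = 0.202×0.263 + 0.798×0.197 = 0.21033.
Under exogeneity, PAF = [P(Y=1) − p₀] / P(Y=1).
PAF = (0.21033 − 0.197) / 0.21033 ≈ 0.0634

PAF ≈ 0.063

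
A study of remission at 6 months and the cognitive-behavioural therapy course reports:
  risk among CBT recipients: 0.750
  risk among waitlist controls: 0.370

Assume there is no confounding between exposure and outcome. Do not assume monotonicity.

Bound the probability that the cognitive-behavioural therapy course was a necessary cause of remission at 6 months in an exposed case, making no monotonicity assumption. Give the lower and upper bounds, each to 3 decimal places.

0.507 ≤ PN ≤ 0.840

Let p₁ = 0.75, p₀ = 0.37.
Under exogeneity alone the bounds on PN are max{0,(p₁−p₀)/p₁} ≤ PN ≤ min{1,(1−p₀)/p₁}.
  lower = (p₁ − p₀)/p₁ = 0.38 / 0.75 ≈ 0.5067
  upper = min{1, (1 − p₀)/p₁} = 0.63 / 0.75 ≈ 0.8400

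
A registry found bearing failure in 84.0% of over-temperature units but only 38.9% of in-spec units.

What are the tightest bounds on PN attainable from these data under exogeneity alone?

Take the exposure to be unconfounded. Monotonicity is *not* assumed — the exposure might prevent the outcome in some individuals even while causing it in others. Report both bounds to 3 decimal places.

0.537 ≤ PN ≤ 0.727

p₁ = 0.84, p₀ = 0.389.
Under exogeneity alone the bounds on PN are max{0,(p₁−p₀)/p₁} ≤ PN ≤ min{1,(1−p₀)/p₁}.
  lower = (p₁ − p₀)/p₁ = 0.451 / 0.84 ≈ 0.5369
  upper = min{1, (1 − p₀)/p₁} = 0.611 / 0.84 ≈ 0.7274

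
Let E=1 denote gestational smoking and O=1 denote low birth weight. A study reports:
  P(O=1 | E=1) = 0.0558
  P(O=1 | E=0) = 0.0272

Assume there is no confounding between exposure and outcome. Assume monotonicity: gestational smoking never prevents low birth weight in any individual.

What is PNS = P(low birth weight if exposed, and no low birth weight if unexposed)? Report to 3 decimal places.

Let p₁ = 0.0558, p₀ = 0.0272.
Under exogeneity and monotonicity, PNS = p₁ − p₀.
PNS = 0.0558 − 0.0272 = 0.0286

PNS ≈ 0.029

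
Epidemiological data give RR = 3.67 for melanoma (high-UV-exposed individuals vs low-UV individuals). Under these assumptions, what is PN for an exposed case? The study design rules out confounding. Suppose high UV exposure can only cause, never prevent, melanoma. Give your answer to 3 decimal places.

PN ≈ 0.728

Under exogeneity and monotonicity, PN = (RR − 1) / RR = 1 − 1/RR.
PN = (3.67 − 1) / 3.67 = 2.67 / 3.67 ≈ 0.7275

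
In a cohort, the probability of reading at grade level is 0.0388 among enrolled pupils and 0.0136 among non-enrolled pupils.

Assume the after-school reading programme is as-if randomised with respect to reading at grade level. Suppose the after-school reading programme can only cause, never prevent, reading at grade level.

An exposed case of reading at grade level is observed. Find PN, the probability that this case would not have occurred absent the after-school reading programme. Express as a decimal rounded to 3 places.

PN ≈ 0.649

Let p₁ = 0.0388, p₀ = 0.0136.
Under exogeneity and monotonicity, PN = (p₁ − p₀) / p₁.
PN = (0.0388 − 0.0136) / 0.0388 = 0.0252 / 0.0388 ≈ 0.6495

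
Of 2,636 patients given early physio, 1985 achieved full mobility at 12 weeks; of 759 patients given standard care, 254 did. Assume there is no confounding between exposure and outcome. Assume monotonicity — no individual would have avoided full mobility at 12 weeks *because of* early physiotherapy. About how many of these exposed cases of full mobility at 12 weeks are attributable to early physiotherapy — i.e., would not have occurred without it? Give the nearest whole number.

p₁ = P(outcome | exposed) = 1985/2636 = 0.75303
p₀ = P(outcome | unexposed) = 254/759 = 0.33465
PN = (p₁ − p₀)/p₁ = (0.75303 − 0.33465) / 0.75303 ≈ 0.55560.
Attributable cases ≈ PN × (exposed cases) = 0.55560 × 1985 ≈ 1102.86.

about 1103 cases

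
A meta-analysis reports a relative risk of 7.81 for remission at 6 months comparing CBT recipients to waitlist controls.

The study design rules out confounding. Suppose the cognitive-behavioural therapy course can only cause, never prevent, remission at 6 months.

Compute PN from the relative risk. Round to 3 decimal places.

PN ≈ 0.872

Under exogeneity and monotonicity, PN = (RR − 1) / RR = 1 − 1/RR.
PN = (7.81 − 1) / 7.81 = 6.81 / 7.81 ≈ 0.8720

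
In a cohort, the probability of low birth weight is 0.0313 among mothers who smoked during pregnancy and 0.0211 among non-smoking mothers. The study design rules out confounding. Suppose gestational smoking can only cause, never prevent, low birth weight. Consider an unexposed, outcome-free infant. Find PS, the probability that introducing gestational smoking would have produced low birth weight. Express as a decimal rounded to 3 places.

PS ≈ 0.010

Let p₁ = 0.0313, p₀ = 0.0211.
Under exogeneity and monotonicity, PS = (p₁ − p₀) / (1 − p₀).
PS = (0.0313 − 0.0211) / (1 − 0.0211) = 0.0102 / 0.9789 ≈ 0.0104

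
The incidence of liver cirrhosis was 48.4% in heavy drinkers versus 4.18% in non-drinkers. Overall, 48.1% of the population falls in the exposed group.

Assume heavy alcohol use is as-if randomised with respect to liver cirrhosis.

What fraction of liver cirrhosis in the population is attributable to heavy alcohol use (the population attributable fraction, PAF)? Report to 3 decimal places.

p₁ = 0.484, p₀ = 0.0418.
Overall risk P(Y=1) = π·p₁ + (1−π)·p₀ = 0.481×0.484 + 0.519×0.0418 = 0.2545.
Under exogeneity, PAF = [P(Y=1) − p₀] / P(Y=1).
PAF = (0.2545 − 0.0418) / 0.2545 ≈ 0.8358

PAF ≈ 0.836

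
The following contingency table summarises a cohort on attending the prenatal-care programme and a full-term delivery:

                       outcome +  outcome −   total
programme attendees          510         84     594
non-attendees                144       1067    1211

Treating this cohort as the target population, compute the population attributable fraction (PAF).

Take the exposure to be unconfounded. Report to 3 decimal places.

p₁ = P(outcome | exposed) = 510/594 = 0.85859
p₀ = P(outcome | unexposed) = 144/1211 = 0.11891
Exposure prevalence π = 594/1805 = 0.32909; overall risk P(Y=1) = 0.36233.
Under exogeneity, PAF = [P(Y=1) − p₀]/P(Y=1).
PAF = (0.36233 − 0.11891) / 0.36233 ≈ 0.6718

PAF ≈ 0.672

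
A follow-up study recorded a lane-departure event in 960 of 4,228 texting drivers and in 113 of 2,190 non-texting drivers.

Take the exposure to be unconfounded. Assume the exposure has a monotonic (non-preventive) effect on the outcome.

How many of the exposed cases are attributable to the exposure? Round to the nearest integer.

p₁ = P(outcome | exposed) = 960/4228 = 0.22706
p₀ = P(outcome | unexposed) = 113/2190 = 0.051598
PN = (p₁ − p₀)/p₁ = (0.22706 − 0.051598) / 0.22706 ≈ 0.77275.
Attributable cases ≈ PN × (exposed cases) = 0.77275 × 960 ≈ 741.84.

about 742 cases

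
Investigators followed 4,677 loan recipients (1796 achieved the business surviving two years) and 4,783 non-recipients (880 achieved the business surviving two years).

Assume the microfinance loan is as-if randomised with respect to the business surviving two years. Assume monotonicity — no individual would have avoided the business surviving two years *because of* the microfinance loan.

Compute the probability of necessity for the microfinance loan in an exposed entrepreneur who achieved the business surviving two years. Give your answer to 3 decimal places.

p₁ = P(outcome | exposed) = 1796/4677 = 0.38401
p₀ = P(outcome | unexposed) = 880/4783 = 0.18398
Under exogeneity and monotonicity, PN = (p₁ − p₀) / p₁.
PN = (0.38401 − 0.18398) / 0.38401 = 0.20002 / 0.38401 ≈ 0.5209

PN ≈ 0.521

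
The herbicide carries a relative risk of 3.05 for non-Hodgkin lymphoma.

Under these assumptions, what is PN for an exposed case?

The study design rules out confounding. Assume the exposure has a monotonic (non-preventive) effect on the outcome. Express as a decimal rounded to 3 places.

Under exogeneity and monotonicity, PN = (RR − 1) / RR = 1 − 1/RR.
PN = (3.05 − 1) / 3.05 = 2.05 / 3.05 ≈ 0.6721

PN ≈ 0.672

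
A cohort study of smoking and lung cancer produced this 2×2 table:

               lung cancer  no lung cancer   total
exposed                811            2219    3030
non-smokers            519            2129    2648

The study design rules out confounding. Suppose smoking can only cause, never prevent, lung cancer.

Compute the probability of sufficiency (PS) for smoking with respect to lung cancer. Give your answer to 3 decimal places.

PS ≈ 0.089

p₁ = P(outcome | exposed) = 811/3030 = 0.26766
p₀ = P(outcome | unexposed) = 519/2648 = 0.196
Under exogeneity and monotonicity, PS = (p₁ − p₀)/(1 − p₀).
PS = (0.26766 − 0.196) / 0.804 ≈ 0.0891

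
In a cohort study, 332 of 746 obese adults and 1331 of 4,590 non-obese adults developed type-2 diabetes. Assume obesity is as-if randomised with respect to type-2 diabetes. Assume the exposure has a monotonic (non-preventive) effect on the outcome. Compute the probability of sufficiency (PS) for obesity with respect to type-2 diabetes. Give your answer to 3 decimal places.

p₁ = P(outcome | exposed) = 332/746 = 0.44504
p₀ = P(outcome | unexposed) = 1331/4590 = 0.28998
Under exogeneity and monotonicity, PS = (p₁ − p₀) / (1 − p₀).
PS = (0.44504 − 0.28998) / (1 − 0.28998) = 0.15506 / 0.71002 ≈ 0.2184

PS ≈ 0.218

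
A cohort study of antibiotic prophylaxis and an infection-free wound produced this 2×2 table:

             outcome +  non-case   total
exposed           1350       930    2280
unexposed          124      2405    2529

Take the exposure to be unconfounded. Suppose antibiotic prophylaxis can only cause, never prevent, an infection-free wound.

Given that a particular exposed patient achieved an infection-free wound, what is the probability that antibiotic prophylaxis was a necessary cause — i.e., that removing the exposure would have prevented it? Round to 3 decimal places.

PN ≈ 0.917

p₁ = P(outcome | exposed) = 1350/2280 = 0.59211
p₀ = P(outcome | unexposed) = 124/2529 = 0.049031
Under exogeneity and monotonicity, PN = (p₁ − p₀)/p₁.
PN = (0.59211 − 0.049031) / 0.59211 ≈ 0.9172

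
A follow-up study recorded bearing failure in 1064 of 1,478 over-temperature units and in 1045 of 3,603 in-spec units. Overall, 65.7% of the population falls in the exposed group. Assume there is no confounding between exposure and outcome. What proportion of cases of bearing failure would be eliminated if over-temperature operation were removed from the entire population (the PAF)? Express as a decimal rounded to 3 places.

PAF ≈ 0.493

p₁ = P(outcome | exposed) = 1064/1478 = 0.71989
p₀ = P(outcome | unexposed) = 1045/3603 = 0.29004
Overall risk P(Y=1) = π·p₁ + (1−π)·p₀ = 0.657×0.71989 + 0.343×0.29004 = 0.57245.
Under exogeneity, PAF = [P(Y=1) − p₀] / P(Y=1).
PAF = (0.57245 − 0.29004) / 0.57245 ≈ 0.4933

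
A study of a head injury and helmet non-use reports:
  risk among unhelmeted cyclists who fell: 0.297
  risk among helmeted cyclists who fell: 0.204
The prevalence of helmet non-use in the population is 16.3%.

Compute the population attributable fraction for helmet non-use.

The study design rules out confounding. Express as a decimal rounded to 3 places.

Let p₁ = 0.297, p₀ = 0.204.
Overall risk P(Y=1) = π·p₁ + (1−π)·p₀ = 0.163×0.297 + 0.837×0.204 = 0.21916.
Under exogeneity, PAF = [P(Y=1) − p₀] / P(Y=1).
PAF = (0.21916 − 0.204) / 0.21916 ≈ 0.0692

PAF ≈ 0.069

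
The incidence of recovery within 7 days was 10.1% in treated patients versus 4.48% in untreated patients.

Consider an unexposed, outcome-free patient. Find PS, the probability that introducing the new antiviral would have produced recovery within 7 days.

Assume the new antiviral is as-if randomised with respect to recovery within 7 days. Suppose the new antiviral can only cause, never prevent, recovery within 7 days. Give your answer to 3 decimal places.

p₁ = 0.101, p₀ = 0.0448.
Under exogeneity and monotonicity, PS = (p₁ − p₀) / (1 − p₀).
PS = (0.101 − 0.0448) / (1 − 0.0448) = 0.0562 / 0.9552 ≈ 0.0588

PS ≈ 0.059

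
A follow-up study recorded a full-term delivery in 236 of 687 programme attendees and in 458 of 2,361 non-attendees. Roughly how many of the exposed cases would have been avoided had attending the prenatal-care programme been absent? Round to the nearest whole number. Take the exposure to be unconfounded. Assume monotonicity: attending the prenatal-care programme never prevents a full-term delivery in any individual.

about 103 cases

p₁ = P(outcome | exposed) = 236/687 = 0.34352
p₀ = P(outcome | unexposed) = 458/2361 = 0.19399
PN = (p₁ − p₀)/p₁ = (0.34352 − 0.19399) / 0.34352 ≈ 0.43530.
Attributable cases ≈ PN × (exposed cases) = 0.43530 × 236 ≈ 102.73.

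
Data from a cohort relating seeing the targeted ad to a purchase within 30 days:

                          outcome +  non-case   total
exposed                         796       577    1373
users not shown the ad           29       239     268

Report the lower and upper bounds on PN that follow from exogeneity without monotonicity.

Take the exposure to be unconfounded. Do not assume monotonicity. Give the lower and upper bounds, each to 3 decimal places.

p₁ = P(outcome | exposed) = 796/1373 = 0.57975
p₀ = P(outcome | unexposed) = 29/268 = 0.10821
Under exogeneity alone the bounds on PN are max{0,(p₁−p₀)/p₁} ≤ PN ≤ min{1,(1−p₀)/p₁}.
  lower = (p₁ − p₀)/p₁ = 0.47154 / 0.57975 ≈ 0.8134
  upper = min{1, (1 − p₀)/p₁} = 0.89179 / 0.57975 ≈ 1.5382 → capped at 1

0.813 ≤ PN ≤ 1.000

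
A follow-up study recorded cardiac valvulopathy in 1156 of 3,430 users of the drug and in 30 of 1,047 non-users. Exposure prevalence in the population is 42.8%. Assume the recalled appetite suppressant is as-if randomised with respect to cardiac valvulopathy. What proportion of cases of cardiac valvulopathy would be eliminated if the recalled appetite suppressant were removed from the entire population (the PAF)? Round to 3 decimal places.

PAF ≈ 0.822

p₁ = P(outcome | exposed) = 1156/3430 = 0.33703
p₀ = P(outcome | unexposed) = 30/1047 = 0.028653
Overall risk P(Y=1) = π·p₁ + (1−π)·p₀ = 0.428×0.33703 + 0.572×0.028653 = 0.16064.
Under exogeneity, PAF = [P(Y=1) − p₀] / P(Y=1).
PAF = (0.16064 − 0.028653) / 0.16064 ≈ 0.8216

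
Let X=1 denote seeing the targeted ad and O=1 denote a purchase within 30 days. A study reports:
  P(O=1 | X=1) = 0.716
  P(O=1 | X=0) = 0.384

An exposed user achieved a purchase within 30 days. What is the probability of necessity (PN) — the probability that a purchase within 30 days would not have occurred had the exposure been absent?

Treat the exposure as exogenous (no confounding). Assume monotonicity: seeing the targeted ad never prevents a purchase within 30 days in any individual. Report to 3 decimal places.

PN ≈ 0.464

Let p₁ = 0.716, p₀ = 0.384.
Under exogeneity and monotonicity, PN = (p₁ − p₀) / p₁.
PN = (0.716 − 0.384) / 0.716 = 0.332 / 0.716 ≈ 0.4637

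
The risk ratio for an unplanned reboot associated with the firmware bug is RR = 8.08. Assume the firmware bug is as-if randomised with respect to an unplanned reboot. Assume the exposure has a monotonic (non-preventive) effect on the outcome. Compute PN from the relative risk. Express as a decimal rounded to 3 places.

Under exogeneity and monotonicity, PN = (RR − 1) / RR = 1 − 1/RR.
PN = (8.08 − 1) / 8.08 = 7.08 / 8.08 ≈ 0.8762

PN ≈ 0.876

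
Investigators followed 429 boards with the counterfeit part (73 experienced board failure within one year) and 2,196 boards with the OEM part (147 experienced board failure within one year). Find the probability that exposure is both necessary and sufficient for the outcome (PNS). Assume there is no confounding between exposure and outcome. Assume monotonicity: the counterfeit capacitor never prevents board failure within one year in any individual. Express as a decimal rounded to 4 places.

PNS ≈ 0.1032

p₁ = P(outcome | exposed) = 73/429 = 0.17016
p₀ = P(outcome | unexposed) = 147/2196 = 0.06694
Under exogeneity and monotonicity, PNS = p₁ − p₀.
PNS = 0.17016 − 0.06694 = 0.10322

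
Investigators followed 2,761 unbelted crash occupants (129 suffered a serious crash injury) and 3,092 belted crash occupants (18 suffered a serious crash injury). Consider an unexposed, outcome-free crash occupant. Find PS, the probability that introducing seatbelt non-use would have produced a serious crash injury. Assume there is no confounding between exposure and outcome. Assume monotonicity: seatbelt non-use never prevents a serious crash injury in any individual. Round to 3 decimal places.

PS ≈ 0.041

p₁ = P(outcome | exposed) = 129/2761 = 0.046722
p₀ = P(outcome | unexposed) = 18/3092 = 0.0058215
Under exogeneity and monotonicity, PS = (p₁ − p₀) / (1 − p₀).
PS = (0.046722 − 0.0058215) / (1 − 0.0058215) = 0.040901 / 0.99418 ≈ 0.0411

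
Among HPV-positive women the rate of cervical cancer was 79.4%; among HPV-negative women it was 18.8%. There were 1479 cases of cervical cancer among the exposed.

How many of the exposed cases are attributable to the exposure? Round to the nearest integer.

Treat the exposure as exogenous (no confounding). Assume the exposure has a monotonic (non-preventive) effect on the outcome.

about 1129 cases

p₁ = 0.794, p₀ = 0.188.
PN = (p₁ − p₀)/p₁ = (0.794 − 0.188) / 0.794 ≈ 0.76322.
Attributable cases ≈ PN × (exposed cases) = 0.76322 × 1479 ≈ 1128.81.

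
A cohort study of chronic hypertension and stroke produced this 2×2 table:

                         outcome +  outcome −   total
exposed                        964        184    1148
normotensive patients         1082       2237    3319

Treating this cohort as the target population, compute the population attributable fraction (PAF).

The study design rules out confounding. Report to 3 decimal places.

PAF ≈ 0.288

p₁ = P(outcome | exposed) = 964/1148 = 0.83972
p₀ = P(outcome | unexposed) = 1082/3319 = 0.326
Exposure prevalence π = 1148/4467 = 0.257; overall risk P(Y=1) = 0.45803.
Under exogeneity, PAF = [P(Y=1) − p₀]/P(Y=1).
PAF = (0.45803 − 0.326) / 0.45803 ≈ 0.2882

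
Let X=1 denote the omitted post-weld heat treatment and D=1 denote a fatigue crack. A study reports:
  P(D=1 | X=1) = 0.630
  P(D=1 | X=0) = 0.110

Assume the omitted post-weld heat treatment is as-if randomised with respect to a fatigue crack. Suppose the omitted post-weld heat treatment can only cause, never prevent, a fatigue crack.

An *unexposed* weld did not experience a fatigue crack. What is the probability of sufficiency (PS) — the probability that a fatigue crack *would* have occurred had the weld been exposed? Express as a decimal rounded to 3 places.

Let p₁ = 0.63, p₀ = 0.11.
Under exogeneity and monotonicity, PS = (p₁ − p₀) / (1 − p₀).
PS = (0.63 − 0.11) / (1 − 0.11) = 0.52 / 0.89 ≈ 0.5843

PS ≈ 0.584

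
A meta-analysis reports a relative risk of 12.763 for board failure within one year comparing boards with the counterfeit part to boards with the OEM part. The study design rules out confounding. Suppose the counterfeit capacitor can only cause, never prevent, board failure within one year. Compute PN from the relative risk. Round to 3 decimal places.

Under exogeneity and monotonicity, PN = (RR − 1) / RR = 1 − 1/RR.
PN = (12.763 − 1) / 12.763 = 11.76 / 12.763 ≈ 0.9216

PN ≈ 0.922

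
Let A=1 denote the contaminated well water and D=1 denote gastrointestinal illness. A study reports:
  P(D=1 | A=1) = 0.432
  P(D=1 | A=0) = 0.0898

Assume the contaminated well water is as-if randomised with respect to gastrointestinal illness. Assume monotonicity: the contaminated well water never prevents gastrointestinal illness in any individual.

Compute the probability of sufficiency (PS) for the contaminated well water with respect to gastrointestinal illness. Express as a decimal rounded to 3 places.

Let p₁ = 0.432, p₀ = 0.0898.
Under exogeneity and monotonicity, PS = (p₁ − p₀) / (1 − p₀).
PS = (0.432 − 0.0898) / (1 − 0.0898) = 0.3422 / 0.9102 ≈ 0.3760

PS ≈ 0.376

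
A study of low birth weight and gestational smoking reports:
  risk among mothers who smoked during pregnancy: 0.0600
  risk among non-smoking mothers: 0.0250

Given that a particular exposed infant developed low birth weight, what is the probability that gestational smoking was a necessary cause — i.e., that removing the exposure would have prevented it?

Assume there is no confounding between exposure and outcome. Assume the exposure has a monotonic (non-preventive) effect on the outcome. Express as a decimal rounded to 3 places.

Let p₁ = 0.06, p₀ = 0.025.
Under exogeneity and monotonicity, PN = (p₁ − p₀) / p₁.
PN = (0.06 − 0.025) / 0.06 = 0.035 / 0.06 ≈ 0.5833

PN ≈ 0.583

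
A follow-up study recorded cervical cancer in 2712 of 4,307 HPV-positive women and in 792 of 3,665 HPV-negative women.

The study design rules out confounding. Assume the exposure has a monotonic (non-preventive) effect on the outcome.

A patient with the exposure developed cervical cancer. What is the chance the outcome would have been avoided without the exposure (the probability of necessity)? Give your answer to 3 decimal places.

PN ≈ 0.657

p₁ = P(outcome | exposed) = 2712/4307 = 0.62967
p₀ = P(outcome | unexposed) = 792/3665 = 0.2161
Under exogeneity and monotonicity, PN = (p₁ − p₀) / p₁.
PN = (0.62967 − 0.2161) / 0.62967 = 0.41357 / 0.62967 ≈ 0.6568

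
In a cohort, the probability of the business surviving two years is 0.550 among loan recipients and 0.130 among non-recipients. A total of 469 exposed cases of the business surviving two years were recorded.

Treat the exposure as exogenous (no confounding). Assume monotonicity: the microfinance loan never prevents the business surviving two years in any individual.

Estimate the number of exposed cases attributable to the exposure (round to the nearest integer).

about 358 cases

Let p₁ = 0.55, p₀ = 0.13.
PN = (p₁ − p₀)/p₁ = (0.55 − 0.13) / 0.55 ≈ 0.76364.
Attributable cases ≈ PN × (exposed cases) = 0.76364 × 469 ≈ 358.15.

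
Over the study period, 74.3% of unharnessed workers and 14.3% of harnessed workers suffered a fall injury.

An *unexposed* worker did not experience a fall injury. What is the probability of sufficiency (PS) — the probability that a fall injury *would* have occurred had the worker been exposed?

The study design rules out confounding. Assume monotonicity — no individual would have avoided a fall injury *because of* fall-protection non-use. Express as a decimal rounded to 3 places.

PS ≈ 0.700

p₁ = 0.743, p₀ = 0.143.
Under exogeneity and monotonicity, PS = (p₁ − p₀) / (1 − p₀).
PS = (0.743 − 0.143) / (1 − 0.143) = 0.6 / 0.857 ≈ 0.7001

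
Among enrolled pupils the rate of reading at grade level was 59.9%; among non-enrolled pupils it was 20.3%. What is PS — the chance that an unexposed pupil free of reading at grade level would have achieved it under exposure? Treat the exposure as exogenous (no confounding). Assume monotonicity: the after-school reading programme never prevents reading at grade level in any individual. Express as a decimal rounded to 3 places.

p₁ = 0.599, p₀ = 0.203.
Under exogeneity and monotonicity, PS = (p₁ − p₀) / (1 − p₀).
PS = (0.599 − 0.203) / (1 − 0.203) = 0.396 / 0.797 ≈ 0.4969

PS ≈ 0.497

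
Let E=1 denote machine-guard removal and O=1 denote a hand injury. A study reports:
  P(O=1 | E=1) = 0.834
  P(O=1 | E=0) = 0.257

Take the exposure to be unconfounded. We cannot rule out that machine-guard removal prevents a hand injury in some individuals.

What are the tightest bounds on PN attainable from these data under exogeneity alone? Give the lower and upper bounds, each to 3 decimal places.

0.692 ≤ PN ≤ 0.891

Let p₁ = 0.834, p₀ = 0.257.
Under exogeneity alone the bounds on PN are max{0,(p₁−p₀)/p₁} ≤ PN ≤ min{1,(1−p₀)/p₁}.
  lower = (p₁ − p₀)/p₁ = 0.577 / 0.834 ≈ 0.6918
  upper = min{1, (1 − p₀)/p₁} = 0.743 / 0.834 ≈ 0.8909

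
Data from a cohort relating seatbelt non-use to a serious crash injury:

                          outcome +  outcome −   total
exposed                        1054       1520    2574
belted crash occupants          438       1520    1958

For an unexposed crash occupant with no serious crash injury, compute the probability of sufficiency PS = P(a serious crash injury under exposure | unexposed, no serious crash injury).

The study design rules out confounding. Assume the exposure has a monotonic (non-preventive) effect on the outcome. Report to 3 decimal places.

PS ≈ 0.239

p₁ = P(outcome | exposed) = 1054/2574 = 0.40948
p₀ = P(outcome | unexposed) = 438/1958 = 0.2237
Under exogeneity and monotonicity, PS = (p₁ − p₀)/(1 − p₀).
PS = (0.40948 − 0.2237) / 0.7763 ≈ 0.2393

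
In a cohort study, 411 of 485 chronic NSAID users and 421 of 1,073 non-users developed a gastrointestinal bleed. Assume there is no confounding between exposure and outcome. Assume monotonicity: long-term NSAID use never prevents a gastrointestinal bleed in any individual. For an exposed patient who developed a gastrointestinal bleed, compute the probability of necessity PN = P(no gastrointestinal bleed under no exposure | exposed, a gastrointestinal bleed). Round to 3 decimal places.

p₁ = P(outcome | exposed) = 411/485 = 0.84742
p₀ = P(outcome | unexposed) = 421/1073 = 0.39236
Under exogeneity and monotonicity, PN = (p₁ − p₀) / p₁.
PN = (0.84742 − 0.39236) / 0.84742 = 0.45506 / 0.84742 ≈ 0.5370

PN ≈ 0.537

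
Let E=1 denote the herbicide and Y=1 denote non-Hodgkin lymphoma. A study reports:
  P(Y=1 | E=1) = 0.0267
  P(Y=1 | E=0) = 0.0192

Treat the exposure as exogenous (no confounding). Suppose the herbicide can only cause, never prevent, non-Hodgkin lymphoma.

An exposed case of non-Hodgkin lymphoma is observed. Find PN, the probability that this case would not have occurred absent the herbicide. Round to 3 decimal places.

Let p₁ = 0.0267, p₀ = 0.0192.
Under exogeneity and monotonicity, PN = (p₁ − p₀) / p₁.
PN = (0.0267 − 0.0192) / 0.0267 = 0.0075 / 0.0267 ≈ 0.2809

PN ≈ 0.281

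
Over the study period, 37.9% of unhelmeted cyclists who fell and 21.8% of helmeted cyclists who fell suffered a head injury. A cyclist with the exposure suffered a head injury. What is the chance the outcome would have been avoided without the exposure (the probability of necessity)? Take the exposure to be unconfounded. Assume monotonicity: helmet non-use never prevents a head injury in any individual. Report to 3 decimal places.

p₁ = 0.379, p₀ = 0.218.
Under exogeneity and monotonicity, PN = (p₁ − p₀) / p₁.
PN = (0.379 − 0.218) / 0.379 = 0.161 / 0.379 ≈ 0.4248

PN ≈ 0.425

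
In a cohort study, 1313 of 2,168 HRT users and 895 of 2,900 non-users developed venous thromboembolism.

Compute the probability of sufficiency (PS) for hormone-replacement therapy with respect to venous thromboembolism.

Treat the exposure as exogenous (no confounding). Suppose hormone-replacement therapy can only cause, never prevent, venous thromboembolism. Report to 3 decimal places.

p₁ = P(outcome | exposed) = 1313/2168 = 0.60563
p₀ = P(outcome | unexposed) = 895/2900 = 0.30862
Under exogeneity and monotonicity, PS = (p₁ − p₀) / (1 − p₀).
PS = (0.60563 − 0.30862) / (1 − 0.30862) = 0.29701 / 0.69138 ≈ 0.4296

PS ≈ 0.430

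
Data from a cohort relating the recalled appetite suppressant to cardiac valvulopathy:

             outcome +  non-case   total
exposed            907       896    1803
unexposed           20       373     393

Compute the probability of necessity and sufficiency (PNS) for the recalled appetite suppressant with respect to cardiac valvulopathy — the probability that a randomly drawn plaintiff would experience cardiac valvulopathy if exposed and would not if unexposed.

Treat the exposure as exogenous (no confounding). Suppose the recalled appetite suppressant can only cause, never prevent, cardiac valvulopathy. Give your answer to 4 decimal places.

p₁ = P(outcome | exposed) = 907/1803 = 0.50305
p₀ = P(outcome | unexposed) = 20/393 = 0.050891
Under exogeneity and monotonicity, PNS = p₁ − p₀.
PNS = 0.50305 − 0.050891 = 0.45216

PNS ≈ 0.4522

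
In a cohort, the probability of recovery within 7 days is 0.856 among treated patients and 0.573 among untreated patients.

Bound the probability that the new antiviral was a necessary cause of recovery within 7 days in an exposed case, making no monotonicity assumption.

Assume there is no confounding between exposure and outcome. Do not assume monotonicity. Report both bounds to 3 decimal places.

0.331 ≤ PN ≤ 0.499

Let p₁ = 0.856, p₀ = 0.573.
Under exogeneity alone the bounds on PN are max{0,(p₁−p₀)/p₁} ≤ PN ≤ min{1,(1−p₀)/p₁}.
  lower = (p₁ − p₀)/p₁ = 0.283 / 0.856 ≈ 0.3306
  upper = min{1, (1 − p₀)/p₁} = 0.427 / 0.856 ≈ 0.4988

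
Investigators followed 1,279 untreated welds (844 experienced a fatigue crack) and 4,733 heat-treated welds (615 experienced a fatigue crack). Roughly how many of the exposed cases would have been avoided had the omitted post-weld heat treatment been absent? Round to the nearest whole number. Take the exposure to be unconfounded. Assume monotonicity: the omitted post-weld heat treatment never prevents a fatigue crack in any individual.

about 678 cases

p₁ = P(outcome | exposed) = 844/1279 = 0.65989
p₀ = P(outcome | unexposed) = 615/4733 = 0.12994
PN = (p₁ − p₀)/p₁ = (0.65989 − 0.12994) / 0.65989 ≈ 0.80309.
Attributable cases ≈ PN × (exposed cases) = 0.80309 × 844 ≈ 677.81.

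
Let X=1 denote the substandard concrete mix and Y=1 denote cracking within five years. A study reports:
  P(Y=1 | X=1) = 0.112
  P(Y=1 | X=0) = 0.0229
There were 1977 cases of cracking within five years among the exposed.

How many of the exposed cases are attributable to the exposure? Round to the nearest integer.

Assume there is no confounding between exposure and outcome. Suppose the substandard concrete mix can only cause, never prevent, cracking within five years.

Let p₁ = 0.112, p₀ = 0.0229.
PN = (p₁ − p₀)/p₁ = (0.112 − 0.0229) / 0.112 ≈ 0.79554.
Attributable cases ≈ PN × (exposed cases) = 0.79554 × 1977 ≈ 1572.77.

about 1573 cases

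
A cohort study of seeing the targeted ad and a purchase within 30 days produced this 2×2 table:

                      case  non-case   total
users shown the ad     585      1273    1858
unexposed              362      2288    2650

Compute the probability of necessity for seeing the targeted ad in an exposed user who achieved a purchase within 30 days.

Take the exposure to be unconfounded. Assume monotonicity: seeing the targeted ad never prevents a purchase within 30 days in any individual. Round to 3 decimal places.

p₁ = P(outcome | exposed) = 585/1858 = 0.31485
p₀ = P(outcome | unexposed) = 362/2650 = 0.1366
Under exogeneity and monotonicity, PN = (p₁ − p₀)/p₁.
PN = (0.31485 − 0.1366) / 0.31485 ≈ 0.5661

PN ≈ 0.566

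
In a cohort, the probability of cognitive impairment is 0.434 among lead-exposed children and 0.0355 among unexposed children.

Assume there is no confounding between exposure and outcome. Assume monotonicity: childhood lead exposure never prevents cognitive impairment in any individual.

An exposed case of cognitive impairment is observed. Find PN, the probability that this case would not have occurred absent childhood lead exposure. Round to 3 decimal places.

PN ≈ 0.918

Let p₁ = 0.434, p₀ = 0.0355.
Under exogeneity and monotonicity, PN = (p₁ − p₀) / p₁.
PN = (0.434 − 0.0355) / 0.434 = 0.3985 / 0.434 ≈ 0.9182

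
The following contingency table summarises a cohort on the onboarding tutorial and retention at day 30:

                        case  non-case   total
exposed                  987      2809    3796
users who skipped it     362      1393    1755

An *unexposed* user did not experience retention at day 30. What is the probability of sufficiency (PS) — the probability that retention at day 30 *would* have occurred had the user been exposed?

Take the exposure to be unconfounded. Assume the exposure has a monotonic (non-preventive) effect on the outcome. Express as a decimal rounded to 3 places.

PS ≈ 0.068

p₁ = P(outcome | exposed) = 987/3796 = 0.26001
p₀ = P(outcome | unexposed) = 362/1755 = 0.20627
Under exogeneity and monotonicity, PS = (p₁ − p₀)/(1 − p₀).
PS = (0.26001 − 0.20627) / 0.79373 ≈ 0.0677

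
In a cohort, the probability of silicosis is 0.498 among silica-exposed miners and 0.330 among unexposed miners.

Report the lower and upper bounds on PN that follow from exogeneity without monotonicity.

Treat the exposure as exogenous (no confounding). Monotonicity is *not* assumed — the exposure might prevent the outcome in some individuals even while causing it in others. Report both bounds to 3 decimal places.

0.337 ≤ PN ≤ 1.000

Let p₁ = 0.498, p₀ = 0.33.
Under exogeneity alone the bounds on PN are max{0,(p₁−p₀)/p₁} ≤ PN ≤ min{1,(1−p₀)/p₁}.
  lower = (p₁ − p₀)/p₁ = 0.168 / 0.498 ≈ 0.3373
  upper = min{1, (1 − p₀)/p₁} = 0.67 / 0.498 ≈ 1.3454 → capped at 1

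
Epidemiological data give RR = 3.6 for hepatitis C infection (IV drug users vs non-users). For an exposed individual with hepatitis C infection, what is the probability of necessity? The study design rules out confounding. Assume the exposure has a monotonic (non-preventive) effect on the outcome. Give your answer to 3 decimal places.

Under exogeneity and monotonicity, PN = (RR − 1) / RR = 1 − 1/RR.
PN = (3.6 − 1) / 3.6 = 2.6 / 3.6 ≈ 0.7222

PN ≈ 0.722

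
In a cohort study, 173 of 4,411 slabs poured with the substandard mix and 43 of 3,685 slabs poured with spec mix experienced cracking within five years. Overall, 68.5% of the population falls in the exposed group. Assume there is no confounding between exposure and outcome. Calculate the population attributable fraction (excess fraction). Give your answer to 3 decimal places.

p₁ = P(outcome | exposed) = 173/4411 = 0.03922
p₀ = P(outcome | unexposed) = 43/3685 = 0.011669
Overall risk P(Y=1) = π·p₁ + (1−π)·p₀ = 0.685×0.03922 + 0.315×0.011669 = 0.030542.
Under exogeneity, PAF = [P(Y=1) − p₀] / P(Y=1).
PAF = (0.030542 − 0.011669) / 0.030542 ≈ 0.6179

PAF ≈ 0.618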